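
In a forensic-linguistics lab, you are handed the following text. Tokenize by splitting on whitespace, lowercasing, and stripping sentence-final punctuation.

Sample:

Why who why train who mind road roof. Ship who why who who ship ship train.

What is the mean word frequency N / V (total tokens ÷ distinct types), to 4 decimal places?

N = 16 tokens, V = 7 types.
Mean frequency = N / V = 16 / 7 = 2.2857

2.2857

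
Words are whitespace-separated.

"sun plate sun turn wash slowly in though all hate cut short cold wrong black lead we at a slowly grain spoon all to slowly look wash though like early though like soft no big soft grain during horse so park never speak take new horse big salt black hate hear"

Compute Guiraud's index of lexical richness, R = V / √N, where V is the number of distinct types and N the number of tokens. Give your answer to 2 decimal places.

N = 51, V = 37.
√N = 7.141428
R = 37 / 7.141428 = 5.18

5.18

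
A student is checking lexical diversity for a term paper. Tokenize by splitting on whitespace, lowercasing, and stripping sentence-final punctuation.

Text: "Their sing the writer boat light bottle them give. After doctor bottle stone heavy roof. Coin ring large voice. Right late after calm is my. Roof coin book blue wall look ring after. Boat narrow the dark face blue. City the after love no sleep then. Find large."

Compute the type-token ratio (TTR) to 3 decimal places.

0.750

N = 48 tokens, V = 36 types.
TTR = V / N = 36 / 48 = 0.750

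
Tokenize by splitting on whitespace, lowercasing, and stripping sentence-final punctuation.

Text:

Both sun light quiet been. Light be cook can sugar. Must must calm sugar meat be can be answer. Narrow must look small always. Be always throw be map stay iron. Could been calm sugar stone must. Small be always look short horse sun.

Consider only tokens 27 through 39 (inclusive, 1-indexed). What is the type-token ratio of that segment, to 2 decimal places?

Segment tokens 27–39: throw, be, map, stay, iron, could, been, calm, sugar, stone, must, small, be
Segment N = 13, segment V = 12.
TTR = 12 / 13 = 0.92

0.92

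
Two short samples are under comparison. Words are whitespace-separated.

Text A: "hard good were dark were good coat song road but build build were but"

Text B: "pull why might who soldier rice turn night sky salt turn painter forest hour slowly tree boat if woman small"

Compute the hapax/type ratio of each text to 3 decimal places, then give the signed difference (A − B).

-0.391

A: hapax=5, V=9, ratio=0.556
B: hapax=18, V=19, ratio=0.947
Difference = 0.556 − 0.947 = -0.391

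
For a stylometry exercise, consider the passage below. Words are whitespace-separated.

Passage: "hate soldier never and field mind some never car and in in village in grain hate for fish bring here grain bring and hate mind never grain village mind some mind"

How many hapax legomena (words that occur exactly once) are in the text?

6

Frequencies: mind:4, hate:3, never:3, and:3, in:3, grain:3, some:2, village:2, bring:2, soldier:1, field:1, car:1, for:1, fish:1, here:1
Hapax (freq=1): car, field, fish, for, here, soldier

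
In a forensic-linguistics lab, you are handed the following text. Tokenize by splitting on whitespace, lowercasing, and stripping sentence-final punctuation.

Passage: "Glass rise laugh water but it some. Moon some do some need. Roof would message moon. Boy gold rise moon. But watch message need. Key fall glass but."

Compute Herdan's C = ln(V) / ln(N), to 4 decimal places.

0.8674

N = 28, V = 18.
ln(V) = 2.890372, ln(N) = 3.332205
C = 2.890372 / 3.332205 = 0.8674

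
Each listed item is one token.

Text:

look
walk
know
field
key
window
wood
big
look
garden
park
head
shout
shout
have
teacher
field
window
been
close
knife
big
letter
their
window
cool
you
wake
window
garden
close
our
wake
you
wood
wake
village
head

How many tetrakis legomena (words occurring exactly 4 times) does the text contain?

1

Frequencies: window:4, wake:3, look:2, field:2, wood:2, big:2, garden:2, head:2, shout:2, close:2, you:2, walk:1, know:1, key:1, park:1, have:1, teacher:1, been:1, knife:1, letter:1, … (4 more, each freq 1)
Words with frequency 4: window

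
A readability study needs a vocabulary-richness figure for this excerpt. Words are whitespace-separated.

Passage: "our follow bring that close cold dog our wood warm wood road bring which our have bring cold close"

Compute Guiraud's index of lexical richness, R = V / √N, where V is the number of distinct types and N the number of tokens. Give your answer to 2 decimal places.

2.75

N = 19, V = 12.
√N = 4.358899
R = 12 / 4.358899 = 2.75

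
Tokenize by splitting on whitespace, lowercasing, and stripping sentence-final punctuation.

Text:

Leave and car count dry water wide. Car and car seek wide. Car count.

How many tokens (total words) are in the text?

Tokens: leave, and, car, count, dry, water, wide, car, and, car, seek, wide, car, count
N = 14

14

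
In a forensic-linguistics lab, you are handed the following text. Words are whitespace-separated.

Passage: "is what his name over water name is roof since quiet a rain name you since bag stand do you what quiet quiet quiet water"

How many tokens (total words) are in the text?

Tokens: is, what, his, name, over, water, name, is, roof, since, quiet, a, rain, name, you, since, bag, stand, do, you, what, quiet, quiet, quiet, water
N = 25

25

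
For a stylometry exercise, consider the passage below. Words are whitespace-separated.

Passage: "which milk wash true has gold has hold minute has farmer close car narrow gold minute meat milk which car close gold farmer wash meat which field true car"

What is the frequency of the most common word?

3

Frequencies: which:3, has:3, gold:3, car:3, milk:2, wash:2, true:2, minute:2, farmer:2, close:2, meat:2, hold:1, narrow:1, field:1
Most common: 'which' with frequency 3.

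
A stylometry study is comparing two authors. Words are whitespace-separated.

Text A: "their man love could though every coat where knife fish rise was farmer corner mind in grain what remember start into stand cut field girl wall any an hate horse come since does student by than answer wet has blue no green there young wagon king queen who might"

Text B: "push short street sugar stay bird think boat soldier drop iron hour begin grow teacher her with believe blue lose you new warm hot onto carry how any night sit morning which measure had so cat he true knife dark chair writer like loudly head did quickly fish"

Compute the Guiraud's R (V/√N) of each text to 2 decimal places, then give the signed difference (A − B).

A: V=49, N=49, R=7.00
B: V=48, N=48, R=6.93
Difference = 7.00 − 6.93 = 0.07

0.07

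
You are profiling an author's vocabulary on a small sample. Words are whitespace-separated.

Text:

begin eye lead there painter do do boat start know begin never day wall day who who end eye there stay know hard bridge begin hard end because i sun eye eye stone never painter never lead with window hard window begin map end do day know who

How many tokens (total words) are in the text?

Tokens: begin, eye, lead, there, painter, do, do, boat, start, know, begin, never, day, wall, day, who, who, end, eye, there, stay, know, hard, bridge, begin, hard, end, because, i, sun, eye, eye, stone, never, painter, never, lead, with, window, hard, window, begin, map, end, do, day, know, who
N = 48

48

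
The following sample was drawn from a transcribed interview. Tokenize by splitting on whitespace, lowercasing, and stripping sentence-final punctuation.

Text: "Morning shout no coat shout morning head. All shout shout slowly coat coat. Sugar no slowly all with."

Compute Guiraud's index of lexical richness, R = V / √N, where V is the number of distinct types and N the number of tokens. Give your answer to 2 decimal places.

N = 18, V = 9.
√N = 4.242641
R = 9 / 4.242641 = 2.12

2.12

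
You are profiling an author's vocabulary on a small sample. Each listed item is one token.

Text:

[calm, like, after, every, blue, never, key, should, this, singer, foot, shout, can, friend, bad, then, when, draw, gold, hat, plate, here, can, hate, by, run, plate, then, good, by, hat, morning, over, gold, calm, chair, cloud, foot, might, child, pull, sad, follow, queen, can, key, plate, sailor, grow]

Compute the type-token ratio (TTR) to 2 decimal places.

0.78

N = 49 tokens, V = 38 types.
TTR = V / N = 38 / 49 = 0.78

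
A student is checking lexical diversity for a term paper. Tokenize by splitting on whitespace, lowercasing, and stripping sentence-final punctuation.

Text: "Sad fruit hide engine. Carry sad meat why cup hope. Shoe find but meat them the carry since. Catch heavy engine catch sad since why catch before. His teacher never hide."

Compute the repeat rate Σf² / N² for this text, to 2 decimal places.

Frequencies: sad:3, catch:3, hide:2, engine:2, carry:2, meat:2, why:2, since:2, fruit:1, cup:1, hope:1, shoe:1, find:1, but:1, them:1, the:1, heavy:1, before:1, his:1, teacher:1, … (1 more, each freq 1)
Σf² = 55; N² = 961
Repeat rate = 55 / 961 = 0.06

0.06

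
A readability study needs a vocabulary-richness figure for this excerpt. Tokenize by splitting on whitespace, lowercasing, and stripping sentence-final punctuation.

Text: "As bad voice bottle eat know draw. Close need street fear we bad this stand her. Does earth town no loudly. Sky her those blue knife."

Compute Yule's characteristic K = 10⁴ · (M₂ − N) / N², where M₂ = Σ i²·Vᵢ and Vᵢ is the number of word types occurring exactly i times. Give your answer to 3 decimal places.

59.172

Frequencies: bad:2, her:2, as:1, voice:1, bottle:1, eat:1, know:1, draw:1, close:1, need:1, street:1, fear:1, we:1, this:1, stand:1, does:1, earth:1, town:1, no:1, loudly:1, … (4 more, each freq 1)
N = 26. Frequency spectrum: V_1=22, V_2=2
M₂ = 1²·22 + 2²·2 = 30
K = 10000 × (30 − 26) / 26² = 59.172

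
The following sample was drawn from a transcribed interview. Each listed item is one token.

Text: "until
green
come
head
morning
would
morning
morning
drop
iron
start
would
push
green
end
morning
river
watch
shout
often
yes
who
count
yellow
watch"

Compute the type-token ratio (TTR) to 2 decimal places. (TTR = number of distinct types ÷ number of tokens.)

0.76

N = 25 tokens, V = 19 types.
TTR = V / N = 19 / 25 = 0.76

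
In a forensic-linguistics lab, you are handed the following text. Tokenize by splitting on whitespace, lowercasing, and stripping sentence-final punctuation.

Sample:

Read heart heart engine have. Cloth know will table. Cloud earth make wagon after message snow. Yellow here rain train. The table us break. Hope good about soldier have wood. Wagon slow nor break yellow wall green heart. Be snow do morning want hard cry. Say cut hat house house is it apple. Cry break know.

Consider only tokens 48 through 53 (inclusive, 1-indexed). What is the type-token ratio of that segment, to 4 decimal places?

Segment tokens 48–53: hat, house, house, is, it, apple
Segment N = 6, segment V = 5.
TTR = 5 / 6 = 0.8333

0.8333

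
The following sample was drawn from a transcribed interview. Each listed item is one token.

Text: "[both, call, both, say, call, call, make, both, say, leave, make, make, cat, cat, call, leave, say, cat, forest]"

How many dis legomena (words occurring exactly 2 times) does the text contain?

1

Frequencies: call:4, both:3, say:3, make:3, cat:3, leave:2, forest:1
Words with frequency 2: leave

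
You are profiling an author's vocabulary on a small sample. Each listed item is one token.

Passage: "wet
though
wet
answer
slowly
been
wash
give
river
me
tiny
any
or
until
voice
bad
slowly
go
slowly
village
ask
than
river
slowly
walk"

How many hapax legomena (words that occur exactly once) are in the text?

17

Frequencies: slowly:4, wet:2, river:2, though:1, answer:1, been:1, wash:1, give:1, me:1, tiny:1, any:1, or:1, until:1, voice:1, bad:1, go:1, village:1, ask:1, than:1, walk:1
Hapax (freq=1): answer, any, ask, bad, been, give, go, me, or, than, though, tiny, until, village, voice, walk, wash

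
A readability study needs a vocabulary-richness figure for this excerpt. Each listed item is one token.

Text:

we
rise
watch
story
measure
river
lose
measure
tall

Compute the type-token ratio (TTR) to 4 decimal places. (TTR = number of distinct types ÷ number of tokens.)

0.8889

N = 9 tokens, V = 8 types.
TTR = V / N = 8 / 9 = 0.8889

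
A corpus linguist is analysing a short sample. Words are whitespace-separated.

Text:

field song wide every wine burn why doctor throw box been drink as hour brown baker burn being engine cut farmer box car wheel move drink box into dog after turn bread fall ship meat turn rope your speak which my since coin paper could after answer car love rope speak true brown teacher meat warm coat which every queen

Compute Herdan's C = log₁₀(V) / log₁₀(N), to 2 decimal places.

N = 60, V = 47.
log₁₀(V) = 1.672098, log₁₀(N) = 1.778151
C = 1.672098 / 1.778151 = 0.94

0.94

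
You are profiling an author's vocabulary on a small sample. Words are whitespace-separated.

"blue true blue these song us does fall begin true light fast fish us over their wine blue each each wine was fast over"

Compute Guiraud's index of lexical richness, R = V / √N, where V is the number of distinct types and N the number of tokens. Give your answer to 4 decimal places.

N = 24, V = 16.
√N = 4.898979
R = 16 / 4.898979 = 3.2660

3.2660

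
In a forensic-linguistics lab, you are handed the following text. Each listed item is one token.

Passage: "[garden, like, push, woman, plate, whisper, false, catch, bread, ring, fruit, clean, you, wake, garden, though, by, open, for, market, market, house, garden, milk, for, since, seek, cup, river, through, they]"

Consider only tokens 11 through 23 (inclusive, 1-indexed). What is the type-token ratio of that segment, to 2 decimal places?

Segment tokens 11–23: fruit, clean, you, wake, garden, though, by, open, for, market, market, house, garden
Segment N = 13, segment V = 11.
TTR = 11 / 13 = 0.85

0.85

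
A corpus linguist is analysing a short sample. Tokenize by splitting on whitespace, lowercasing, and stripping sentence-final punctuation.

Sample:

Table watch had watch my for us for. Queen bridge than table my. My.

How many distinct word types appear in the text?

9

Distinct types: {bridge, for, had, my, queen, table, than, us, watch}
V = 9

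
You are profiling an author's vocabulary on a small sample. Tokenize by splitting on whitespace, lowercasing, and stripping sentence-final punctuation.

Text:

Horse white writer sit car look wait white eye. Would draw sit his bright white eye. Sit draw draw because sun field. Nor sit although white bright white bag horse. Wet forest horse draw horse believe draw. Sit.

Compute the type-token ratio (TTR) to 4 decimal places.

N = 38 tokens, V = 21 types.
TTR = V / N = 21 / 38 = 0.5526

0.5526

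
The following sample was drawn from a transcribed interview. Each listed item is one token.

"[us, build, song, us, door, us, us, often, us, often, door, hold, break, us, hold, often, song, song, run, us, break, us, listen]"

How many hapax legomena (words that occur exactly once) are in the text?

3

Frequencies: us:8, song:3, often:3, door:2, hold:2, break:2, build:1, run:1, listen:1
Hapax (freq=1): build, listen, run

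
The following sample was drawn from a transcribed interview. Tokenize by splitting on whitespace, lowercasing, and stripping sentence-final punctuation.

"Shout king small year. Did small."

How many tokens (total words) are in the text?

Tokens: shout, king, small, year, did, small
N = 6

6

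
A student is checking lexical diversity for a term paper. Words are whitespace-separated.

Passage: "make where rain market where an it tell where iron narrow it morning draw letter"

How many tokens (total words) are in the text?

15

Tokens: make, where, rain, market, where, an, it, tell, where, iron, narrow, it, morning, draw, letter
N = 15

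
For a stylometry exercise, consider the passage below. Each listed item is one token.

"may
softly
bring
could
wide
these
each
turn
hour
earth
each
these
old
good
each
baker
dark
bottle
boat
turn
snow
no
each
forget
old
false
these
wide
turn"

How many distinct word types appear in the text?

20

Distinct types: {baker, boat, bottle, bring, could, dark, each, earth, false, forget, good, hour, may, no, old, snow, softly, these, turn, wide}
V = 20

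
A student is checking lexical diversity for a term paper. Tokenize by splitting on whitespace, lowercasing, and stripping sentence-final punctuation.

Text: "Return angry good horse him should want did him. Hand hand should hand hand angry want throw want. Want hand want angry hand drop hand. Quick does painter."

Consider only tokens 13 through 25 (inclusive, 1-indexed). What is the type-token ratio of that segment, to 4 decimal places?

0.3846

Segment tokens 13–25: hand, hand, angry, want, throw, want, want, hand, want, angry, hand, drop, hand
Segment N = 13, segment V = 5.
TTR = 5 / 13 = 0.3846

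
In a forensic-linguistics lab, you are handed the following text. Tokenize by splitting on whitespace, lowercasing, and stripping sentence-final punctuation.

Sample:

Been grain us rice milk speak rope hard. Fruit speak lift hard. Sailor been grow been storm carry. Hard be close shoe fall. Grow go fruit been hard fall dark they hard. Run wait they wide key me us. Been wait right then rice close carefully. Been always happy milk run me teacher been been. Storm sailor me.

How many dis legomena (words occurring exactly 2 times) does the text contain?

Frequencies: been:8, hard:5, me:3, us:2, rice:2, milk:2, speak:2, fruit:2, sailor:2, grow:2, storm:2, close:2, fall:2, they:2, run:2, wait:2, grain:1, rope:1, lift:1, carry:1, … (12 more, each freq 1)
Words with frequency 2: close, fall, fruit, grow, milk, rice, run, sailor, speak, storm, they, us, wait

13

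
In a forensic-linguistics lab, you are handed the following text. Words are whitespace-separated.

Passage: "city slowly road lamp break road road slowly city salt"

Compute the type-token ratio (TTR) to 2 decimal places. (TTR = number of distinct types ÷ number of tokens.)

N = 10 tokens, V = 6 types.
TTR = V / N = 6 / 10 = 0.60

0.60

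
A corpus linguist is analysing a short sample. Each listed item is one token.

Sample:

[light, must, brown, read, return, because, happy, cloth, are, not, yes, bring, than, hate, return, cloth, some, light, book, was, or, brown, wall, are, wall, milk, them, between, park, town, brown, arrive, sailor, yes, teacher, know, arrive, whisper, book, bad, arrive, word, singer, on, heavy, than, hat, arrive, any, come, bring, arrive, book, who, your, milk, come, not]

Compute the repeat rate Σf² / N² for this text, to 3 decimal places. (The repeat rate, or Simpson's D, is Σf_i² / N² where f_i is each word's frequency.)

Frequencies: arrive:5, brown:3, book:3, light:2, return:2, cloth:2, are:2, not:2, yes:2, bring:2, than:2, wall:2, milk:2, come:2, must:1, read:1, because:1, happy:1, hate:1, some:1, … (19 more, each freq 1)
Σf² = 112; N² = 3364
Repeat rate = 112 / 3364 = 0.033

0.033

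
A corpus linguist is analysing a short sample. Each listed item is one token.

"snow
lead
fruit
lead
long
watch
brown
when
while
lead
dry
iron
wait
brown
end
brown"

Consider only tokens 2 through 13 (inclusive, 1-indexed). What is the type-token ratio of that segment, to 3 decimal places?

Segment tokens 2–13: lead, fruit, lead, long, watch, brown, when, while, lead, dry, iron, wait
Segment N = 12, segment V = 10.
TTR = 10 / 12 = 0.833

0.833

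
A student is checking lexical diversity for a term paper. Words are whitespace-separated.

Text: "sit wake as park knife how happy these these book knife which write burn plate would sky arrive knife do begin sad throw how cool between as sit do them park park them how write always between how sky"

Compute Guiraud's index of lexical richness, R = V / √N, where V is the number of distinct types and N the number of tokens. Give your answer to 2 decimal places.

N = 39, V = 24.
√N = 6.244998
R = 24 / 6.244998 = 3.84

3.84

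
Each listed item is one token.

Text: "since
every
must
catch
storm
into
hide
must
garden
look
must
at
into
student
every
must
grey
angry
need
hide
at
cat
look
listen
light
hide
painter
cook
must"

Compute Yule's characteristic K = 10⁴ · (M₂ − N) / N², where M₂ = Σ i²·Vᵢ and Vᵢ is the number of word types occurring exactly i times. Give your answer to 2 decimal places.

404.28

Frequencies: must:5, hide:3, every:2, into:2, look:2, at:2, since:1, catch:1, storm:1, garden:1, student:1, grey:1, angry:1, need:1, cat:1, listen:1, light:1, painter:1, cook:1
N = 29. Frequency spectrum: V_1=13, V_2=4, V_3=1, V_5=1
M₂ = 1²·13 + 2²·4 + 3²·1 + 5²·1 = 63
K = 10000 × (63 − 29) / 29² = 404.28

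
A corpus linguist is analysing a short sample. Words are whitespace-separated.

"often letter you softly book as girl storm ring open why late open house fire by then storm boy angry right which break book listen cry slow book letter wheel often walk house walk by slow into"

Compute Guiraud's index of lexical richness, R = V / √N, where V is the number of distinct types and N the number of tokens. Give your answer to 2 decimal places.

4.44

N = 37, V = 27.
√N = 6.082763
R = 27 / 6.082763 = 4.44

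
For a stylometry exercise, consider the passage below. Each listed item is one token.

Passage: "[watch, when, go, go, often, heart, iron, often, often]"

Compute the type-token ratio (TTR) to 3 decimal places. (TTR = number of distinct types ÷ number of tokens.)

0.667

N = 9 tokens, V = 6 types.
TTR = V / N = 6 / 9 = 0.667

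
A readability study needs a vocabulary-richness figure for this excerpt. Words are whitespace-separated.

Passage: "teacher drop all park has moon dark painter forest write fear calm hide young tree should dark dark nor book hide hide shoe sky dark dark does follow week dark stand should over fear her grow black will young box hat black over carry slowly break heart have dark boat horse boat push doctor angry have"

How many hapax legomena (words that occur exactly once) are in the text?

Frequencies: dark:7, hide:3, fear:2, young:2, should:2, over:2, black:2, have:2, boat:2, teacher:1, drop:1, all:1, park:1, has:1, moon:1, painter:1, forest:1, write:1, calm:1, tree:1, … (21 more, each freq 1)
Hapax (freq=1): all, angry, book, box, break, calm, carry, doctor, does, drop, follow, forest, grow, has, hat, heart, her, horse, moon, nor, painter, park, push, shoe, sky, slowly, stand, teacher, tree, week, will, write

32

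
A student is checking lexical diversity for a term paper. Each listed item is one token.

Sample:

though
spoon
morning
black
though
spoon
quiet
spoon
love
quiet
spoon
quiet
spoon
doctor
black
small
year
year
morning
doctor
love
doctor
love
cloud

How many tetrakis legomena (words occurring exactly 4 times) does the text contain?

Frequencies: spoon:5, quiet:3, love:3, doctor:3, though:2, morning:2, black:2, year:2, small:1, cloud:1
Words with frequency 4: (none)

0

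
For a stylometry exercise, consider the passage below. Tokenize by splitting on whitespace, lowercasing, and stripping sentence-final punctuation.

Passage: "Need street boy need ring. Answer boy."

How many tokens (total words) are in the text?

Tokens: need, street, boy, need, ring, answer, boy
N = 7

7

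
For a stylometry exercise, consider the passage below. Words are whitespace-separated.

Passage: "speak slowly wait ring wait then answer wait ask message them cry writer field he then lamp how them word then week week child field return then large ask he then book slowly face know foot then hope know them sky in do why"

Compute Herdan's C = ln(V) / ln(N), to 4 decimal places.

0.8898

N = 44, V = 29.
ln(V) = 3.367296, ln(N) = 3.784190
C = 3.367296 / 3.784190 = 0.8898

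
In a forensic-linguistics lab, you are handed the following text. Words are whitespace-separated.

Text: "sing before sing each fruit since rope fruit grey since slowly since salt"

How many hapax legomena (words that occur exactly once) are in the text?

Frequencies: since:3, sing:2, fruit:2, before:1, each:1, rope:1, grey:1, slowly:1, salt:1
Hapax (freq=1): before, each, grey, rope, salt, slowly

6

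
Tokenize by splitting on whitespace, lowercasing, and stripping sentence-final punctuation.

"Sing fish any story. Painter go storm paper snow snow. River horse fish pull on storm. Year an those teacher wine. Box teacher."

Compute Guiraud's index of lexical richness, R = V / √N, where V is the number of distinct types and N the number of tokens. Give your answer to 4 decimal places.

N = 23, V = 19.
√N = 4.795832
R = 19 / 4.795832 = 3.9618

3.9618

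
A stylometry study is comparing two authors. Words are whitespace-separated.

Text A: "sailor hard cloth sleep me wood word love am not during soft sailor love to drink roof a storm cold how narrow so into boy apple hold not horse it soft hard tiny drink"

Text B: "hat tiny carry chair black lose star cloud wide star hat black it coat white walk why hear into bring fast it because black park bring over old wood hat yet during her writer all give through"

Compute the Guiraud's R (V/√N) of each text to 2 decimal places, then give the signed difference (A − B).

A: V=28, N=34, R=4.80
B: V=30, N=37, R=4.93
Difference = 4.80 − 4.93 = -0.13

-0.13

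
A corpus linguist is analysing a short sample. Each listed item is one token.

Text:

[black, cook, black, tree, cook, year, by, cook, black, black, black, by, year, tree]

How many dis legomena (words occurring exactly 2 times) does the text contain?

3

Frequencies: black:5, cook:3, tree:2, year:2, by:2
Words with frequency 2: by, tree, year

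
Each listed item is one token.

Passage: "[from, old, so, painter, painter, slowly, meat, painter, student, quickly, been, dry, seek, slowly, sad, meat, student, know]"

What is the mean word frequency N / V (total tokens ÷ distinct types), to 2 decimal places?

1.38

N = 18 tokens, V = 13 types.
Mean frequency = N / V = 18 / 13 = 1.38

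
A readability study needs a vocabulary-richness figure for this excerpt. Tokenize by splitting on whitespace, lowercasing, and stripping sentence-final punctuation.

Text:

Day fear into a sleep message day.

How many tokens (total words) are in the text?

7

Tokens: day, fear, into, a, sleep, message, day
N = 7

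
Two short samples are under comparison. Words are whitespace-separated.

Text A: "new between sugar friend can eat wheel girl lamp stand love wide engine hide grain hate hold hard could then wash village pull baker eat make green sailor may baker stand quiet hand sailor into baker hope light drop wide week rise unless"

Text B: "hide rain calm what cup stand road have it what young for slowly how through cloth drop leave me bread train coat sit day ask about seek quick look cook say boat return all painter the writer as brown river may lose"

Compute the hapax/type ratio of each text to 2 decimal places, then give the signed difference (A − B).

A: hapax=32, V=37, ratio=0.86
B: hapax=40, V=41, ratio=0.98
Difference = 0.86 − 0.98 = -0.12

-0.12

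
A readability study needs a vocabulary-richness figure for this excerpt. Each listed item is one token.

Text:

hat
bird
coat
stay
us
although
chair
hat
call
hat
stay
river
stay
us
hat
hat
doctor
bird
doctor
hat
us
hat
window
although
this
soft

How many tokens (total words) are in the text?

Tokens: hat, bird, coat, stay, us, although, chair, hat, call, hat, stay, river, stay, us, hat, hat, doctor, bird, doctor, hat, us, hat, window, although, this, soft
N = 26

26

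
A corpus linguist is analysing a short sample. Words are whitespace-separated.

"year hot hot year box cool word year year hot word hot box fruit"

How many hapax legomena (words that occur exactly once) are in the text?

2

Frequencies: year:4, hot:4, box:2, word:2, cool:1, fruit:1
Hapax (freq=1): cool, fruit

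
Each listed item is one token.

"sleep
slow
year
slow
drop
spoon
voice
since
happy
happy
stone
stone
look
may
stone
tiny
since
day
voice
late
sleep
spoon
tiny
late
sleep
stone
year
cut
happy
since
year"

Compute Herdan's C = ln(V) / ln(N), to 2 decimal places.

N = 31, V = 15.
ln(V) = 2.708050, ln(N) = 3.433987
C = 2.708050 / 3.433987 = 0.79

0.79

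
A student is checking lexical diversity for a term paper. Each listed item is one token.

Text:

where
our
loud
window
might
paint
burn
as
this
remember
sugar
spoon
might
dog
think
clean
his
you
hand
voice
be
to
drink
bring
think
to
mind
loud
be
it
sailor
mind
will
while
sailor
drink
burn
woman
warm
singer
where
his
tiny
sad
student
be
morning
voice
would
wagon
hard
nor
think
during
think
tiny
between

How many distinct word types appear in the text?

Distinct types: {as, be, between, bring, burn, clean, dog, drink, during, hand, hard, his, it, loud, might, mind, morning, nor, our, paint, remember, sad, sailor, singer, spoon, student, sugar, think, this, tiny, to, voice, wagon, warm, where, while, will, window, woman, would, you}
V = 41

41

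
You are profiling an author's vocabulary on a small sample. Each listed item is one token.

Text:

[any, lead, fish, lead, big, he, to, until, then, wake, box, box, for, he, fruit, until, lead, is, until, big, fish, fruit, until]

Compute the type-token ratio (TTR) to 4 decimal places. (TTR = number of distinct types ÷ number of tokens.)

0.5652

N = 23 tokens, V = 13 types.
TTR = V / N = 13 / 23 = 0.5652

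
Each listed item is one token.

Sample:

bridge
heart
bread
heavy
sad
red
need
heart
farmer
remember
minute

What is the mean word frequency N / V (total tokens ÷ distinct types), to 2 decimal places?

1.10

N = 11 tokens, V = 10 types.
Mean frequency = N / V = 11 / 10 = 1.10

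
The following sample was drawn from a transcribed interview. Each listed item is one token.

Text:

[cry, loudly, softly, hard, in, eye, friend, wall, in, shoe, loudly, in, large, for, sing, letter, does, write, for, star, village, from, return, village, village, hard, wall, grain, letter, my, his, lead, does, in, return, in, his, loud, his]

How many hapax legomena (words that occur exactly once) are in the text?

14

Frequencies: in:5, village:3, his:3, loudly:2, hard:2, wall:2, for:2, letter:2, does:2, return:2, cry:1, softly:1, eye:1, friend:1, shoe:1, large:1, sing:1, write:1, star:1, from:1, … (4 more, each freq 1)
Hapax (freq=1): cry, eye, friend, from, grain, large, lead, loud, my, shoe, sing, softly, star, write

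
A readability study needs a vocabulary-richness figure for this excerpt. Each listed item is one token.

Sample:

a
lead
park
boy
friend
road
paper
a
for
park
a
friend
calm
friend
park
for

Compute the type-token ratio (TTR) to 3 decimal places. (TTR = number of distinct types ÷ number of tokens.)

0.563

N = 16 tokens, V = 9 types.
TTR = V / N = 9 / 16 = 0.563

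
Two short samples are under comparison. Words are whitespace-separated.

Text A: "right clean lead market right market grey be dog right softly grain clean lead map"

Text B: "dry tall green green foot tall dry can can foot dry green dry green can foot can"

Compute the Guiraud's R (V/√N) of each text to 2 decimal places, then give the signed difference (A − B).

1.37

A: V=10, N=15, R=2.58
B: V=5, N=17, R=1.21
Difference = 2.58 − 1.21 = 1.37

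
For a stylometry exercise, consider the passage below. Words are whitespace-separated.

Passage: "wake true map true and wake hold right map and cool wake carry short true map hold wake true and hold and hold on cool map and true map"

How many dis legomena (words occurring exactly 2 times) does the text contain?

Frequencies: true:5, map:5, and:5, wake:4, hold:4, cool:2, right:1, carry:1, short:1, on:1
Words with frequency 2: cool

1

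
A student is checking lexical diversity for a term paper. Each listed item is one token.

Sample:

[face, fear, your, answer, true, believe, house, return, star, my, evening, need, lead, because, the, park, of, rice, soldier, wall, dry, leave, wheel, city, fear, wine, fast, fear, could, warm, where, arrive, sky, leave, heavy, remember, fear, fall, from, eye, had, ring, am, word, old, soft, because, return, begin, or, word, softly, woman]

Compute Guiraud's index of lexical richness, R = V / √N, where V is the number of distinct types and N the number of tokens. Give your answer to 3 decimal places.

6.319

N = 53, V = 46.
√N = 7.280110
R = 46 / 7.280110 = 6.319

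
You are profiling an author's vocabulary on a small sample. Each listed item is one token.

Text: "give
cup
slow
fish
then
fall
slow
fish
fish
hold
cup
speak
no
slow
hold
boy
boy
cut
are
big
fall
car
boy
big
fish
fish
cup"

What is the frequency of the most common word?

5

Frequencies: fish:5, cup:3, slow:3, boy:3, fall:2, hold:2, big:2, give:1, then:1, speak:1, no:1, cut:1, are:1, car:1
Most common: 'fish' with frequency 5.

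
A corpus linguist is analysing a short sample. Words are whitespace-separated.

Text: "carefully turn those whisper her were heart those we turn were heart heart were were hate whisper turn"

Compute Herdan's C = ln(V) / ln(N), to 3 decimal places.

N = 18, V = 9.
ln(V) = 2.197225, ln(N) = 2.890372
C = 2.197225 / 2.890372 = 0.760

0.760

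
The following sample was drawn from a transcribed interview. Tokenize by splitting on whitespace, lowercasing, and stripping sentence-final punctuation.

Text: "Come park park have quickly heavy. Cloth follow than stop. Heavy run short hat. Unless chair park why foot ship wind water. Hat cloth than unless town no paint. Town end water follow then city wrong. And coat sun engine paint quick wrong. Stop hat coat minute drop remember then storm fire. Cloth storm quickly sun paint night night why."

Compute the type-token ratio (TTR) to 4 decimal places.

0.6167

N = 60 tokens, V = 37 types.
TTR = V / N = 37 / 60 = 0.6167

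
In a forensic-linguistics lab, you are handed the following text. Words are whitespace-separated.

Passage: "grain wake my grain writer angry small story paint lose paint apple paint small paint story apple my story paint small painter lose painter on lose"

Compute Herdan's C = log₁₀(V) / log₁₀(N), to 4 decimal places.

N = 26, V = 12.
log₁₀(V) = 1.079181, log₁₀(N) = 1.414973
C = 1.079181 / 1.414973 = 0.7627

0.7627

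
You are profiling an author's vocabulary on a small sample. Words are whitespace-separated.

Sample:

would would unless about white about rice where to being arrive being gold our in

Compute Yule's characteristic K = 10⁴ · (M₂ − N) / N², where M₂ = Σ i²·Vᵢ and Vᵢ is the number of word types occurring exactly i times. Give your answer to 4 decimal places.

266.6667

Frequencies: would:2, about:2, being:2, unless:1, white:1, rice:1, where:1, to:1, arrive:1, gold:1, our:1, in:1
N = 15. Frequency spectrum: V_1=9, V_2=3
M₂ = 1²·9 + 2²·3 = 21
K = 10000 × (21 − 15) / 15² = 266.6667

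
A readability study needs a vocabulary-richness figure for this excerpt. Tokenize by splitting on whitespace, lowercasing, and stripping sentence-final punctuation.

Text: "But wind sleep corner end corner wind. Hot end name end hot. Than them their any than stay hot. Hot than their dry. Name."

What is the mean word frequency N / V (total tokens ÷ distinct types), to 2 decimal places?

N = 24 tokens, V = 13 types.
Mean frequency = N / V = 24 / 13 = 1.85

1.85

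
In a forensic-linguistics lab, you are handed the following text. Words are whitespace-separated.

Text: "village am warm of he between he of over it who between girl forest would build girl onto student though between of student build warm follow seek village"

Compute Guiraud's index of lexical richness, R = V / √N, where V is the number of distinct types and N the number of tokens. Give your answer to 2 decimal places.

3.40

N = 28, V = 18.
√N = 5.291503
R = 18 / 5.291503 = 3.40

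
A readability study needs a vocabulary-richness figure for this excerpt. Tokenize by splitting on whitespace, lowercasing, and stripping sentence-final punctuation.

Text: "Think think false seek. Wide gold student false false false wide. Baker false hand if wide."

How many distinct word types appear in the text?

Distinct types: {baker, false, gold, hand, if, seek, student, think, wide}
V = 9

9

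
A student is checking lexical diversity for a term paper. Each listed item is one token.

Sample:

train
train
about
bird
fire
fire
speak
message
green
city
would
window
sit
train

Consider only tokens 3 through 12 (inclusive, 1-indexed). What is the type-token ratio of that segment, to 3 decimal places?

0.900

Segment tokens 3–12: about, bird, fire, fire, speak, message, green, city, would, window
Segment N = 10, segment V = 9.
TTR = 9 / 10 = 0.900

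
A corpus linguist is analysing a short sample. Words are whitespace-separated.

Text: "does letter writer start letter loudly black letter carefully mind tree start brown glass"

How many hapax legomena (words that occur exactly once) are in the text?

Frequencies: letter:3, start:2, does:1, writer:1, loudly:1, black:1, carefully:1, mind:1, tree:1, brown:1, glass:1
Hapax (freq=1): black, brown, carefully, does, glass, loudly, mind, tree, writer

9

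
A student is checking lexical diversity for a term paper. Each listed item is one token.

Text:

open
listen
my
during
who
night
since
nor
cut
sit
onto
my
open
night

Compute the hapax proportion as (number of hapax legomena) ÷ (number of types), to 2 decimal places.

0.73

Frequencies: open:2, my:2, night:2, listen:1, during:1, who:1, since:1, nor:1, cut:1, sit:1, onto:1
Hapax count = 8; type count = 11.
Ratio = 8 / 11 = 0.73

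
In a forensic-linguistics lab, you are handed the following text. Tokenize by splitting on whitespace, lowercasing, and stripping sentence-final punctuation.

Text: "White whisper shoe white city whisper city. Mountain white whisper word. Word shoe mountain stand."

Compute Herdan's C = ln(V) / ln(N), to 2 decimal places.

0.72

N = 15, V = 7.
ln(V) = 1.945910, ln(N) = 2.708050
C = 1.945910 / 2.708050 = 0.72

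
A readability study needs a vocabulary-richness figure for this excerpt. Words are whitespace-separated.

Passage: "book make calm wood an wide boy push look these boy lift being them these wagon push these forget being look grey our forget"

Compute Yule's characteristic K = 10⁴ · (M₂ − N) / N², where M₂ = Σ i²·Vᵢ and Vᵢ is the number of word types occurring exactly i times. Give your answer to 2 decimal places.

Frequencies: these:3, boy:2, push:2, look:2, being:2, forget:2, book:1, make:1, calm:1, wood:1, an:1, wide:1, lift:1, them:1, wagon:1, grey:1, our:1
N = 24. Frequency spectrum: V_1=11, V_2=5, V_3=1
M₂ = 1²·11 + 2²·5 + 3²·1 = 40
K = 10000 × (40 − 24) / 24² = 277.78

277.78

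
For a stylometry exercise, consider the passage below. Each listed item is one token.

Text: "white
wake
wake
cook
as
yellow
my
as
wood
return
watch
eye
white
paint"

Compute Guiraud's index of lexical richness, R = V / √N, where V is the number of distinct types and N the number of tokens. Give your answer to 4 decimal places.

2.9399

N = 14, V = 11.
√N = 3.741657
R = 11 / 3.741657 = 2.9399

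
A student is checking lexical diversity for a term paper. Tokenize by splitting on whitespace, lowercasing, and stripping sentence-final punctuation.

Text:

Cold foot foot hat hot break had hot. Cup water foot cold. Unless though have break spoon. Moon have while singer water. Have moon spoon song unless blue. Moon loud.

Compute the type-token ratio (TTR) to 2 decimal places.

N = 30 tokens, V = 18 types.
TTR = V / N = 18 / 30 = 0.60

0.60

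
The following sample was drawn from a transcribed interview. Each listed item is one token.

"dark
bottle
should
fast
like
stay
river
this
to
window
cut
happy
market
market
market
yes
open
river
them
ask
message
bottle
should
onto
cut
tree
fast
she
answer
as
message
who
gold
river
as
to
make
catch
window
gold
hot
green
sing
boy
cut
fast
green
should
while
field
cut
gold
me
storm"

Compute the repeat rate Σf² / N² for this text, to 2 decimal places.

0.04

Frequencies: cut:4, should:3, fast:3, river:3, market:3, gold:3, bottle:2, to:2, window:2, message:2, as:2, green:2, dark:1, like:1, stay:1, this:1, happy:1, yes:1, open:1, them:1, … (15 more, each freq 1)
Σf² = 108; N² = 2916
Repeat rate = 108 / 2916 = 0.04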